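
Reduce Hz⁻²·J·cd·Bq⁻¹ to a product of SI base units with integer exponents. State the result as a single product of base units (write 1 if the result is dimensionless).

Hz = s⁻¹.
So Hz⁻² = s².
J = kg·m²·s⁻².
Bq = s⁻¹.
So Bq⁻¹ = s.
Combining: Hz⁻²·J·cd·Bq⁻¹ = s² · (kg·m²·s⁻²) · cd · s = kg·m²·s·cd.

kg·m²·s·cd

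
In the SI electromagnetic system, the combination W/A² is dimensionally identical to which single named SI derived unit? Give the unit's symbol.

W = kg·m²·s⁻³.
Combining: A⁻²·W = A⁻² · (kg·m²·s⁻³) = kg·m²·s⁻³·A⁻².
kg·m²·s⁻³·A⁻² is the base-SI form of the ohm.

Ω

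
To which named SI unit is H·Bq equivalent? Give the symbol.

H = kg·m²·s⁻²·A⁻².
Bq = s⁻¹.
Combining: H·Bq = (kg·m²·s⁻²·A⁻²) · s⁻¹ = kg·m²·s⁻³·A⁻².
kg·m²·s⁻³·A⁻² is the base-SI form of the ohm.

Ω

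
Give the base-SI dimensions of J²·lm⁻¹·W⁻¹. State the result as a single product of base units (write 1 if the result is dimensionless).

kg·m²·s⁻¹·cd⁻¹

J = kg·m²·s⁻².
So J² = kg²·m⁴·s⁻⁴.
lm = cd.
So lm⁻¹ = cd⁻¹.
W = kg·m²·s⁻³.
So W⁻¹ = kg⁻¹·m⁻²·s³.
Combining: J²·lm⁻¹·W⁻¹ = (kg²·m⁴·s⁻⁴) · cd⁻¹ · (kg⁻¹·m⁻²·s³) = kg·m²·s⁻¹·cd⁻¹.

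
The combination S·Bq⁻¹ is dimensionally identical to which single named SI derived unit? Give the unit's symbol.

S = 1/Ω (conductance is reciprocal resistance),
    = kg⁻¹·m⁻²·s³·A².
Bq = 1/s = s⁻¹ (activity is decays per second).
So Bq⁻¹ = s.
Combining: S·Bq⁻¹ = (kg⁻¹·m⁻²·s³·A²) · s = kg⁻¹·m⁻²·s⁴·A².
kg⁻¹·m⁻²·s⁴·A² is the base-SI form of the farad.

F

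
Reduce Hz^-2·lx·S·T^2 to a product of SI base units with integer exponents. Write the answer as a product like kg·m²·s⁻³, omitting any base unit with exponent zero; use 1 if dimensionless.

kg·m⁻⁴·s·cd

Hz = s⁻¹.
So Hz⁻² = s².
lx = m⁻²·cd.
S = kg⁻¹·m⁻²·s³·A².
T = kg·s⁻²·A⁻¹.
So T² = kg²·s⁻⁴·A⁻².
Combining: Hz⁻²·lx·S·T² = s² · (m⁻²·cd) · (kg⁻¹·m⁻²·s³·A²) · (kg²·s⁻⁴·A⁻²) = kg·m⁻⁴·s·cd.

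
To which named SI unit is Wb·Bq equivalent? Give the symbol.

V

Wb = kg·m²·s⁻²·A⁻¹.
Bq = s⁻¹.
Combining: Wb·Bq = (kg·m²·s⁻²·A⁻¹) · s⁻¹ = kg·m²·s⁻³·A⁻¹.
kg·m²·s⁻³·A⁻¹ is the base-SI form of the volt.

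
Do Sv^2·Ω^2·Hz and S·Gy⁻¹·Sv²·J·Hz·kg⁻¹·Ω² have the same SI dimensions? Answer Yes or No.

Left side:
  Sv = J/kg (equivalent dose = energy per mass),
      = m²·s⁻².
  So Sv² = m⁴·s⁻⁴.
  Ω = V/A (resistance = voltage per current),
      = kg·m²·s⁻³·A⁻².
  So Ω² = kg²·m⁴·s⁻⁶·A⁻⁴.
  Hz = 1/s = s⁻¹ (frequency is cycles per second).
  Combining: Sv²·Ω²·Hz = (m⁴·s⁻⁴) · (kg²·m⁴·s⁻⁶·A⁻⁴) · s⁻¹ = kg²·m⁸·s⁻¹¹·A⁻⁴.
Right side:
  S = 1/Ω (conductance is reciprocal resistance),
      = kg⁻¹·m⁻²·s³·A².
  Gy = J/kg (absorbed dose = energy per mass),
      = m²·s⁻².
  So Gy⁻¹ = m⁻²·s².
  Sv = J/kg (equivalent dose = energy per mass),
      = m²·s⁻².
  So Sv² = m⁴·s⁻⁴.
  J = N·m (work = force × distance),
      = kg·m²·s⁻².
  Hz = 1/s = s⁻¹ (frequency is cycles per second).
  Ω = V/A (resistance = voltage per current),
      = kg·m²·s⁻³·A⁻².
  So Ω² = kg²·m⁴·s⁻⁶·A⁻⁴.
  Combining: S·Gy⁻¹·Sv²·J·Hz·kg⁻¹·Ω² = (kg⁻¹·m⁻²·s³·A²) · (m⁻²·s²) · (m⁴·s⁻⁴) · (kg·m²·s⁻²) · s⁻¹ · kg⁻¹ · (kg²·m⁴·s⁻⁶·A⁻⁴) = kg·m⁶·s⁻⁸·A⁻².
Left is kg²·m⁸·s⁻¹¹·A⁻⁴; right is kg·m⁶·s⁻⁸·A⁻² — different.

No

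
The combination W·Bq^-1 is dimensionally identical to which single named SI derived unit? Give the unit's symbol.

J

W = kg·m²·s⁻³.
Bq = s⁻¹.
So Bq⁻¹ = s.
Combining: W·Bq⁻¹ = (kg·m²·s⁻³) · s = kg·m²·s⁻².
kg·m²·s⁻² is the base-SI form of the joule.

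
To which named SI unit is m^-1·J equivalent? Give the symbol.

J = N·m (work = force × distance),
    = kg·m²·s⁻².
Combining: m⁻¹·J = m⁻¹ · (kg·m²·s⁻²) = kg·m·s⁻².
kg·m·s⁻² is the base-SI form of the newton.

N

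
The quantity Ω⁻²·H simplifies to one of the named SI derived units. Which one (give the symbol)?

Ω = kg·m²·s⁻³·A⁻².
So Ω⁻² = kg⁻²·m⁻⁴·s⁶·A⁴.
H = kg·m²·s⁻²·A⁻².
Combining: Ω⁻²·H = (kg⁻²·m⁻⁴·s⁶·A⁴) · (kg·m²·s⁻²·A⁻²) = kg⁻¹·m⁻²·s⁴·A².
kg⁻¹·m⁻²·s⁴·A² is the base-SI form of the farad.

F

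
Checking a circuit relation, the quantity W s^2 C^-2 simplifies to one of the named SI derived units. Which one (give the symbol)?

W = kg·m²·s⁻³.
C = s·A.
So C⁻² = s⁻²·A⁻².
Combining: W·s²·C⁻² = (kg·m²·s⁻³) · s² · (s⁻²·A⁻²) = kg·m²·s⁻³·A⁻².
kg·m²·s⁻³·A⁻² is the base-SI form of the ohm.

Ω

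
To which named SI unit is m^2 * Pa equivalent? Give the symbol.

Pa = N/m² (pressure = force per area),
    = kg·m⁻¹·s⁻².
Combining: m²·Pa = m² · (kg·m⁻¹·s⁻²) = kg·m·s⁻².
kg·m·s⁻² is the base-SI form of the newton.

N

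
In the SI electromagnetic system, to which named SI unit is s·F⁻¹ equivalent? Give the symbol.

F = C/V (capacitance = charge per voltage),
    = A·s/(kg·m²·s⁻³·A⁻¹) (substituting C and V),
    = kg⁻¹·m⁻²·s⁴·A².
So F⁻¹ = kg·m²·s⁻⁴·A⁻².
Combining: s·F⁻¹ = s · (kg·m²·s⁻⁴·A⁻²) = kg·m²·s⁻³·A⁻².
kg·m²·s⁻³·A⁻² is the base-SI form of the ohm.

Ω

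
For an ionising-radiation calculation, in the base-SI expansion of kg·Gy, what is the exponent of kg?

Gy = J/kg (absorbed dose = energy per mass),
    = m²·s⁻².
Combining: kg·Gy = kg · (m²·s⁻²) = kg·m²·s⁻².
The exponent of kg is 1.

1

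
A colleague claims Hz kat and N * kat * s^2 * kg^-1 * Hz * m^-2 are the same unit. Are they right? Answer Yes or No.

Left side:
  Hz = 1/s = s⁻¹ (frequency is cycles per second).
  kat = mol/s = s⁻¹·mol (catalytic activity).
  Combining: Hz·kat = s⁻¹ · (s⁻¹·mol) = s⁻²·mol.
Right side:
  N = kg·m/s² = kg·m·s⁻² (force = mass × acceleration).
  kat = mol/s = s⁻¹·mol (catalytic activity).
  Hz = 1/s = s⁻¹ (frequency is cycles per second).
  Combining: N·kat·s²·kg⁻¹·Hz·m⁻² = (kg·m·s⁻²) · (s⁻¹·mol) · s² · kg⁻¹ · s⁻¹ · m⁻² = m⁻¹·s⁻²·mol.
Left is s⁻²·mol; right is m⁻¹·s⁻²·mol — different.

No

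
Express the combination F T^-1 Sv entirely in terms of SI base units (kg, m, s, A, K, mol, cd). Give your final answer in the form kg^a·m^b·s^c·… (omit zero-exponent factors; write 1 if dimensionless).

kg⁻²·s⁴·A³

F = C/V (capacitance = charge per voltage),
    = A·s/(kg·m²·s⁻³·A⁻¹) (substituting C and V),
    = kg⁻¹·m⁻²·s⁴·A².
T = Wb/m² (flux density = flux per area),
    = kg·s⁻²·A⁻¹.
So T⁻¹ = kg⁻¹·s²·A.
Sv = J/kg (equivalent dose = energy per mass),
    = m²·s⁻².
Combining: F·T⁻¹·Sv = (kg⁻¹·m⁻²·s⁴·A²) · (kg⁻¹·s²·A) · (m²·s⁻²) = kg⁻²·s⁴·A³.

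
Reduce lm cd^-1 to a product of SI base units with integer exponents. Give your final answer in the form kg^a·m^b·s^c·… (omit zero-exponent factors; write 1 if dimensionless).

lm = cd·sr = cd (luminous flux; sr is dimensionless).
Combining: lm·cd⁻¹ = cd · cd⁻¹ = 1.

1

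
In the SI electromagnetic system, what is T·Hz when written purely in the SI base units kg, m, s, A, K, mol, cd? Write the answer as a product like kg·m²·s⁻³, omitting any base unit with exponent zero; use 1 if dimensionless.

T = kg·s⁻²·A⁻¹.
Hz = s⁻¹.
Combining: T·Hz = (kg·s⁻²·A⁻¹) · s⁻¹ = kg·s⁻³·A⁻¹.

kg·s⁻³·A⁻¹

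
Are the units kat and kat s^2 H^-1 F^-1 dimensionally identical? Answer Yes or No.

Left side:
  kat = mol/s = s⁻¹·mol (catalytic activity).
Right side:
  kat = mol/s = s⁻¹·mol (catalytic activity).
  H = Wb/A (inductance = flux per current),
      = kg·m²·s⁻²·A⁻².
  So H⁻¹ = kg⁻¹·m⁻²·s²·A².
  F = C/V (capacitance = charge per voltage),
      = A·s/(kg·m²·s⁻³·A⁻¹) (substituting C and V),
      = kg⁻¹·m⁻²·s⁴·A².
  So F⁻¹ = kg·m²·s⁻⁴·A⁻².
  Combining: kat·s²·H⁻¹·F⁻¹ = (s⁻¹·mol) · s² · (kg⁻¹·m⁻²·s²·A²) · (kg·m²·s⁻⁴·A⁻²) = s⁻¹·mol.
Both reduce to s⁻¹·mol.

Yes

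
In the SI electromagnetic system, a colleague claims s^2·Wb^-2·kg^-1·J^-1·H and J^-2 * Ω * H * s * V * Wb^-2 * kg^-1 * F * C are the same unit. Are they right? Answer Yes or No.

Yes

Left side:
  Wb = V·s (flux: a volt is a weber per second),
      = kg·m²·s⁻²·A⁻¹.
  So Wb⁻² = kg⁻²·m⁻⁴·s⁴·A².
  J = N·m (work = force × distance),
      = kg·m²·s⁻².
  So J⁻¹ = kg⁻¹·m⁻²·s².
  H = Wb/A (inductance = flux per current),
      = kg·m²·s⁻²·A⁻².
  Combining: s²·Wb⁻²·kg⁻¹·J⁻¹·H = s² · (kg⁻²·m⁻⁴·s⁴·A²) · kg⁻¹ · (kg⁻¹·m⁻²·s²) · (kg·m²·s⁻²·A⁻²) = kg⁻³·m⁻⁴·s⁶.
Right side:
  J = N·m (work = force × distance),
      = kg·m²·s⁻².
  So J⁻² = kg⁻²·m⁻⁴·s⁴.
  Ω = V/A (resistance = voltage per current),
      = kg·m²·s⁻³·A⁻².
  H = Wb/A (inductance = flux per current),
      = kg·m²·s⁻²·A⁻².
  V = W/A (potential = power per current),
      = kg·m²·s⁻³·A⁻¹.
  Wb = V·s (flux: a volt is a weber per second),
      = kg·m²·s⁻²·A⁻¹.
  So Wb⁻² = kg⁻²·m⁻⁴·s⁴·A².
  F = C/V (capacitance = charge per voltage),
      = A·s/(kg·m²·s⁻³·A⁻¹) (substituting C and V),
      = kg⁻¹·m⁻²·s⁴·A².
  C = A·s = s·A (charge = current × time).
  Combining: J⁻²·Ω·H·s·V·Wb⁻²·kg⁻¹·F·C = (kg⁻²·m⁻⁴·s⁴) · (kg·m²·s⁻³·A⁻²) · (kg·m²·s⁻²·A⁻²) · s · (kg·m²·s⁻³·A⁻¹) · (kg⁻²·m⁻⁴·s⁴·A²) · kg⁻¹ · (kg⁻¹·m⁻²·s⁴·A²) · (s·A) = kg⁻³·m⁻⁴·s⁶.
Both reduce to kg⁻³·m⁻⁴·s⁶.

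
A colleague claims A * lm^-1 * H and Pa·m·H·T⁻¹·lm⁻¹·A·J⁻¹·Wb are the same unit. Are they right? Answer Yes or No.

Left side:
  lm = cd.
  So lm⁻¹ = cd⁻¹.
  H = kg·m²·s⁻²·A⁻².
  Combining: A·lm⁻¹·H = A · cd⁻¹ · (kg·m²·s⁻²·A⁻²) = kg·m²·s⁻²·A⁻¹·cd⁻¹.
Right side:
  Pa = kg·m⁻¹·s⁻².
  H = kg·m²·s⁻²·A⁻².
  T = kg·s⁻²·A⁻¹.
  So T⁻¹ = kg⁻¹·s²·A.
  lm = cd.
  So lm⁻¹ = cd⁻¹.
  J = kg·m²·s⁻².
  So J⁻¹ = kg⁻¹·m⁻²·s².
  Wb = kg·m²·s⁻²·A⁻¹.
  Combining: Pa·m·H·T⁻¹·lm⁻¹·A·J⁻¹·Wb = (kg·m⁻¹·s⁻²) · m · (kg·m²·s⁻²·A⁻²) · (kg⁻¹·s²·A) · cd⁻¹ · A · (kg⁻¹·m⁻²·s²) · (kg·m²·s⁻²·A⁻¹) = kg·m²·s⁻²·A⁻¹·cd⁻¹.
Both reduce to kg·m²·s⁻²·A⁻¹·cd⁻¹.

Yes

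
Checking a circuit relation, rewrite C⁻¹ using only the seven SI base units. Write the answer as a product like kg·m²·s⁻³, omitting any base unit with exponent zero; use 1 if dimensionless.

C = A·s = s·A (charge = current × time).
So C⁻¹ = s⁻¹·A⁻¹.

s⁻¹·A⁻¹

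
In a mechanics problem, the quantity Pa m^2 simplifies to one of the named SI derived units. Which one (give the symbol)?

N

Pa = N/m² (pressure = force per area),
    = kg·m⁻¹·s⁻².
Combining: Pa·m² = (kg·m⁻¹·s⁻²) · m² = kg·m·s⁻².
kg·m·s⁻² is the base-SI form of the newton.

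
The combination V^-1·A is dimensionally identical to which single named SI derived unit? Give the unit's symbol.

V = kg·m²·s⁻³·A⁻¹.
So V⁻¹ = kg⁻¹·m⁻²·s³·A.
Combining: V⁻¹·A = (kg⁻¹·m⁻²·s³·A) · A = kg⁻¹·m⁻²·s³·A².
kg⁻¹·m⁻²·s³·A² is the base-SI form of the siemens.

S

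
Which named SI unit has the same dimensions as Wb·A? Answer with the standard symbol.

Wb = kg·m²·s⁻²·A⁻¹.
Combining: Wb·A = (kg·m²·s⁻²·A⁻¹) · A = kg·m²·s⁻².
kg·m²·s⁻² is the base-SI form of the joule.

J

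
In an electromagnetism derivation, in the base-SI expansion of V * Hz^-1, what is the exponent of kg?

V = kg·m²·s⁻³·A⁻¹.
Hz = s⁻¹.
So Hz⁻¹ = s.
Combining: V·Hz⁻¹ = (kg·m²·s⁻³·A⁻¹) · s = kg·m²·s⁻²·A⁻¹.
The exponent of kg is 1.

1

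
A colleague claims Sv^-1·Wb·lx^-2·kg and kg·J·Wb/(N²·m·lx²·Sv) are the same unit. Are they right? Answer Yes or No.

Left side:
  Sv = m²·s⁻².
  So Sv⁻¹ = m⁻²·s².
  Wb = kg·m²·s⁻²·A⁻¹.
  lx = m⁻²·cd.
  So lx⁻² = m⁴·cd⁻².
  Combining: Sv⁻¹·Wb·lx⁻²·kg = (m⁻²·s²) · (kg·m²·s⁻²·A⁻¹) · (m⁴·cd⁻²) · kg = kg²·m⁴·A⁻¹·cd⁻².
Right side:
  N = kg·m/s² = kg·m·s⁻² (force = mass × acceleration).
  So N⁻² = kg⁻²·m⁻²·s⁴.
  J = N·m (work = force × distance),
      = kg·m²·s⁻².
  lx = lm/m² (illuminance = luminous flux per area),
      = m⁻²·cd.
  So lx⁻² = m⁴·cd⁻².
  Wb = V·s (flux: a volt is a weber per second),
      = kg·m²·s⁻²·A⁻¹.
  Sv = J/kg (equivalent dose = energy per mass),
      = m²·s⁻².
  So Sv⁻¹ = m⁻²·s².
  Combining: N⁻²·kg·J·m⁻¹·lx⁻²·Wb·Sv⁻¹ = (kg⁻²·m⁻²·s⁴) · kg · (kg·m²·s⁻²) · m⁻¹ · (m⁴·cd⁻²) · (kg·m²·s⁻²·A⁻¹) · (m⁻²·s²) = kg·m³·s²·A⁻¹·cd⁻².
Left is kg²·m⁴·A⁻¹·cd⁻²; right is kg·m³·s²·A⁻¹·cd⁻² — different.

No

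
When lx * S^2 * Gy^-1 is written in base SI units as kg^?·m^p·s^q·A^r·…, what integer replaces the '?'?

-2

lx = m⁻²·cd.
S = kg⁻¹·m⁻²·s³·A².
So S² = kg⁻²·m⁻⁴·s⁶·A⁴.
Gy = m²·s⁻².
So Gy⁻¹ = m⁻²·s².
Combining: lx·S²·Gy⁻¹ = (m⁻²·cd) · (kg⁻²·m⁻⁴·s⁶·A⁴) · (m⁻²·s²) = kg⁻²·m⁻⁸·s⁸·A⁴·cd.
The exponent of kg is -2.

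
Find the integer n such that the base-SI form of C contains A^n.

C = A·s = s·A (charge = current × time).
The exponent of A is 1.

1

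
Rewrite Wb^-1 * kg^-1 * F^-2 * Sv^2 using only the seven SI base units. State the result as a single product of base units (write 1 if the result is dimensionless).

Wb = kg·m²·s⁻²·A⁻¹.
So Wb⁻¹ = kg⁻¹·m⁻²·s²·A.
F = kg⁻¹·m⁻²·s⁴·A².
So F⁻² = kg²·m⁴·s⁻⁸·A⁻⁴.
Sv = m²·s⁻².
So Sv² = m⁴·s⁻⁴.
Combining: Wb⁻¹·kg⁻¹·F⁻²·Sv² = (kg⁻¹·m⁻²·s²·A) · kg⁻¹ · (kg²·m⁴·s⁻⁸·A⁻⁴) · (m⁴·s⁻⁴) = m⁶·s⁻¹⁰·A⁻³.

m⁶·s⁻¹⁰·A⁻³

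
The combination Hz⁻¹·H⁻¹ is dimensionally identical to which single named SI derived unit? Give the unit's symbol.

Hz = 1/s = s⁻¹ (frequency is cycles per second).
So Hz⁻¹ = s.
H = Wb/A (inductance = flux per current),
    = kg·m²·s⁻²·A⁻².
So H⁻¹ = kg⁻¹·m⁻²·s²·A².
Combining: Hz⁻¹·H⁻¹ = s · (kg⁻¹·m⁻²·s²·A²) = kg⁻¹·m⁻²·s³·A².
kg⁻¹·m⁻²·s³·A² is the base-SI form of the siemens.

S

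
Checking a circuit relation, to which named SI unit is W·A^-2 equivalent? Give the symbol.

Ω

W = kg·m²·s⁻³.
Combining: W·A⁻² = (kg·m²·s⁻³) · A⁻² = kg·m²·s⁻³·A⁻².
kg·m²·s⁻³·A⁻² is the base-SI form of the ohm.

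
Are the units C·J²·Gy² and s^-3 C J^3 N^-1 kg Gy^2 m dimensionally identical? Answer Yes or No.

No

Left side:
  C = A·s = s·A (charge = current × time).
  J = N·m (work = force × distance),
      = kg·m²·s⁻².
  So J² = kg²·m⁴·s⁻⁴.
  Gy = J/kg (absorbed dose = energy per mass),
      = m²·s⁻².
  So Gy² = m⁴·s⁻⁴.
  Combining: C·J²·Gy² = (s·A) · (kg²·m⁴·s⁻⁴) · (m⁴·s⁻⁴) = kg²·m⁸·s⁻⁷·A.
Right side:
  C = s·A.
  J = kg·m²·s⁻².
  So J³ = kg³·m⁶·s⁻⁶.
  N = kg·m·s⁻².
  So N⁻¹ = kg⁻¹·m⁻¹·s².
  Gy = m²·s⁻².
  So Gy² = m⁴·s⁻⁴.
  Combining: s⁻³·C·J³·N⁻¹·kg·Gy²·m = s⁻³ · (s·A) · (kg³·m⁶·s⁻⁶) · (kg⁻¹·m⁻¹·s²) · kg · (m⁴·s⁻⁴) · m = kg³·m¹⁰·s⁻¹⁰·A.
Left is kg²·m⁸·s⁻⁷·A; right is kg³·m¹⁰·s⁻¹⁰·A — different.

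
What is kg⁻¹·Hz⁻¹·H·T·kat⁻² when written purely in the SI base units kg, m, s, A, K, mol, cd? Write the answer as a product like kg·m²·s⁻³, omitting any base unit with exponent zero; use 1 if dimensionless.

kg·m²·s⁻¹·A⁻³·mol⁻²

Hz = 1/s = s⁻¹ (frequency is cycles per second).
So Hz⁻¹ = s.
H = Wb/A (inductance = flux per current),
    = kg·m²·s⁻²·A⁻².
T = Wb/m² (flux density = flux per area),
    = kg·s⁻²·A⁻¹.
kat = mol/s = s⁻¹·mol (catalytic activity).
So kat⁻² = s²·mol⁻².
Combining: kg⁻¹·Hz⁻¹·H·T·kat⁻² = kg⁻¹ · s · (kg·m²·s⁻²·A⁻²) · (kg·s⁻²·A⁻¹) · (s²·mol⁻²) = kg·m²·s⁻¹·A⁻³·mol⁻².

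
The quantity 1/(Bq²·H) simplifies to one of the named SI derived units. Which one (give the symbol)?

Bq = 1/s = s⁻¹ (activity is decays per second).
So Bq⁻² = s².
H = Wb/A (inductance = flux per current),
    = kg·m²·s⁻²·A⁻².
So H⁻¹ = kg⁻¹·m⁻²·s²·A².
Combining: Bq⁻²·H⁻¹ = s² · (kg⁻¹·m⁻²·s²·A²) = kg⁻¹·m⁻²·s⁴·A².
kg⁻¹·m⁻²·s⁴·A² is the base-SI form of the farad.

F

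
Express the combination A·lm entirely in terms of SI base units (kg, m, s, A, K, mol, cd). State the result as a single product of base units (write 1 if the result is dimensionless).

lm = cd·sr = cd (luminous flux; sr is dimensionless).
Combining: A·lm = A · cd = A·cd.

A·cd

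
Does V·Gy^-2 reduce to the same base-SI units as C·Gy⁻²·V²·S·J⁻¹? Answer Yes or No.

Left side:
  V = W/A (potential = power per current),
      = kg·m²·s⁻³·A⁻¹.
  Gy = J/kg (absorbed dose = energy per mass),
      = m²·s⁻².
  So Gy⁻² = m⁻⁴·s⁴.
  Combining: V·Gy⁻² = (kg·m²·s⁻³·A⁻¹) · (m⁻⁴·s⁴) = kg·m⁻²·s·A⁻¹.
Right side:
  C = A·s = s·A (charge = current × time).
  Gy = J/kg (absorbed dose = energy per mass),
      = m²·s⁻².
  So Gy⁻² = m⁻⁴·s⁴.
  V = W/A (potential = power per current),
      = kg·m²·s⁻³·A⁻¹.
  So V² = kg²·m⁴·s⁻⁶·A⁻².
  S = 1/Ω (conductance is reciprocal resistance),
      = kg⁻¹·m⁻²·s³·A².
  J = N·m (work = force × distance),
      = kg·m²·s⁻².
  So J⁻¹ = kg⁻¹·m⁻²·s².
  Combining: C·Gy⁻²·V²·S·J⁻¹ = (s·A) · (m⁻⁴·s⁴) · (kg²·m⁴·s⁻⁶·A⁻²) · (kg⁻¹·m⁻²·s³·A²) · (kg⁻¹·m⁻²·s²) = m⁻⁴·s⁴·A.
Left is kg·m⁻²·s·A⁻¹; right is m⁻⁴·s⁴·A — different.

No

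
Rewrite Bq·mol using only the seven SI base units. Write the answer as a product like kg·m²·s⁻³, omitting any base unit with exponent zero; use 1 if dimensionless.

s⁻¹·mol

Bq = 1/s = s⁻¹ (activity is decays per second).
Combining: Bq·mol = s⁻¹ · mol = s⁻¹·mol.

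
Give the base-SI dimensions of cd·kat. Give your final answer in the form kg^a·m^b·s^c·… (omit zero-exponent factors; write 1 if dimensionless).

kat = mol/s = s⁻¹·mol (catalytic activity).
Combining: cd·kat = cd · (s⁻¹·mol) = s⁻¹·mol·cd.

s⁻¹·mol·cd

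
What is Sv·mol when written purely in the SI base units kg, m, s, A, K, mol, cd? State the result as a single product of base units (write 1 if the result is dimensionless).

Sv = m²·s⁻².
Combining: Sv·mol = (m²·s⁻²) · mol = m²·s⁻²·mol.

m²·s⁻²·mol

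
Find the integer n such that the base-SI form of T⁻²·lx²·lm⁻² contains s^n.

4

T = Wb/m² (flux density = flux per area),
    = kg·s⁻²·A⁻¹.
So T⁻² = kg⁻²·s⁴·A².
lx = lm/m² (illuminance = luminous flux per area),
    = m⁻²·cd.
So lx² = m⁻⁴·cd².
lm = cd·sr = cd (luminous flux; sr is dimensionless).
So lm⁻² = cd⁻².
Combining: T⁻²·lx²·lm⁻² = (kg⁻²·s⁴·A²) · (m⁻⁴·cd²) · cd⁻² = kg⁻²·m⁻⁴·s⁴·A².
The exponent of s is 4.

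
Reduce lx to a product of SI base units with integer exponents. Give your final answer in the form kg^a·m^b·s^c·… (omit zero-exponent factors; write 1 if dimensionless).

m⁻²·cd

lx = lm/m² (illuminance = luminous flux per area),
    = m⁻²·cd.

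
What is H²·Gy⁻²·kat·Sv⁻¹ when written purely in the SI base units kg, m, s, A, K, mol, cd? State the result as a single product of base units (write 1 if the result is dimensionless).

kg²·m⁻²·s·A⁻⁴·mol

H = kg·m²·s⁻²·A⁻².
So H² = kg²·m⁴·s⁻⁴·A⁻⁴.
Gy = m²·s⁻².
So Gy⁻² = m⁻⁴·s⁴.
kat = s⁻¹·mol.
Sv = m²·s⁻².
So Sv⁻¹ = m⁻²·s².
Combining: H²·Gy⁻²·kat·Sv⁻¹ = (kg²·m⁴·s⁻⁴·A⁻⁴) · (m⁻⁴·s⁴) · (s⁻¹·mol) · (m⁻²·s²) = kg²·m⁻²·s·A⁻⁴·mol.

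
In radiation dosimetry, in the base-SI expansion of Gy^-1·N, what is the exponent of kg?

Gy = J/kg (absorbed dose = energy per mass),
    = m²·s⁻².
So Gy⁻¹ = m⁻²·s².
N = kg·m/s² = kg·m·s⁻² (force = mass × acceleration).
Combining: Gy⁻¹·N = (m⁻²·s²) · (kg·m·s⁻²) = kg·m⁻¹.
The exponent of kg is 1.

1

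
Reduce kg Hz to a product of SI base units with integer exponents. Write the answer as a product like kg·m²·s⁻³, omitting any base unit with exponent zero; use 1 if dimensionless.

kg·s⁻¹

Hz = 1/s = s⁻¹ (frequency is cycles per second).
Combining: kg·Hz = kg · s⁻¹ = kg·s⁻¹.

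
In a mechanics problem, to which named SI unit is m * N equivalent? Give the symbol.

J

N = kg·m·s⁻².
Combining: m·N = m · (kg·m·s⁻²) = kg·m²·s⁻².
kg·m²·s⁻² is the base-SI form of the joule.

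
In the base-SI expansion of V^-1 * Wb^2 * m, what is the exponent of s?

V = kg·m²·s⁻³·A⁻¹.
So V⁻¹ = kg⁻¹·m⁻²·s³·A.
Wb = kg·m²·s⁻²·A⁻¹.
So Wb² = kg²·m⁴·s⁻⁴·A⁻².
Combining: V⁻¹·Wb²·m = (kg⁻¹·m⁻²·s³·A) · (kg²·m⁴·s⁻⁴·A⁻²) · m = kg·m³·s⁻¹·A⁻¹.
The exponent of s is -1.

-1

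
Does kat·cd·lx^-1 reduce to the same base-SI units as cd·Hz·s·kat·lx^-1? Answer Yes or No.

Left side:
  kat = mol/s = s⁻¹·mol (catalytic activity).
  lx = lm/m² (illuminance = luminous flux per area),
      = m⁻²·cd.
  So lx⁻¹ = m²·cd⁻¹.
  Combining: kat·cd·lx⁻¹ = (s⁻¹·mol) · cd · (m²·cd⁻¹) = m²·s⁻¹·mol.
Right side:
  Hz = 1/s = s⁻¹ (frequency is cycles per second).
  kat = mol/s = s⁻¹·mol (catalytic activity).
  lx = lm/m² (illuminance = luminous flux per area),
      = m⁻²·cd.
  So lx⁻¹ = m²·cd⁻¹.
  Combining: cd·Hz·s·kat·lx⁻¹ = cd · s⁻¹ · s · (s⁻¹·mol) · (m²·cd⁻¹) = m²·s⁻¹·mol.
Both reduce to m²·s⁻¹·mol.

Yes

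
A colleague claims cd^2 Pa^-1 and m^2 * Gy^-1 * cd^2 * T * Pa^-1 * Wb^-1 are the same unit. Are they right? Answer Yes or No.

No

Left side:
  Pa = kg·m⁻¹·s⁻².
  So Pa⁻¹ = kg⁻¹·m·s².
  Combining: cd²·Pa⁻¹ = cd² · (kg⁻¹·m·s²) = kg⁻¹·m·s²·cd².
Right side:
  Gy = m²·s⁻².
  So Gy⁻¹ = m⁻²·s².
  T = kg·s⁻²·A⁻¹.
  Pa = kg·m⁻¹·s⁻².
  So Pa⁻¹ = kg⁻¹·m·s².
  Wb = kg·m²·s⁻²·A⁻¹.
  So Wb⁻¹ = kg⁻¹·m⁻²·s²·A.
  Combining: m²·Gy⁻¹·cd²·T·Pa⁻¹·Wb⁻¹ = m² · (m⁻²·s²) · cd² · (kg·s⁻²·A⁻¹) · (kg⁻¹·m·s²) · (kg⁻¹·m⁻²·s²·A) = kg⁻¹·m⁻¹·s⁴·cd².
Left is kg⁻¹·m·s²·cd²; right is kg⁻¹·m⁻¹·s⁴·cd² — different.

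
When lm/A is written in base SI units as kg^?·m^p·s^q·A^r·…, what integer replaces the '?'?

0

lm = cd·sr = cd (luminous flux; sr is dimensionless).
Combining: lm·A⁻¹ = cd · A⁻¹ = A⁻¹·cd.
The exponent of kg is 0.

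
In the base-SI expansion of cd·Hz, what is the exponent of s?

Hz = 1/s = s⁻¹ (frequency is cycles per second).
Combining: cd·Hz = cd · s⁻¹ = s⁻¹·cd.
The exponent of s is -1.

-1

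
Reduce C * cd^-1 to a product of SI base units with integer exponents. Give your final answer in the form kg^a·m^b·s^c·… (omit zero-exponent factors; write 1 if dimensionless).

s·A·cd⁻¹

C = A·s = s·A (charge = current × time).
Combining: C·cd⁻¹ = (s·A) · cd⁻¹ = s·A·cd⁻¹.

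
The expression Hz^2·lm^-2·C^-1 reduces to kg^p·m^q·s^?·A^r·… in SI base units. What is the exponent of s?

Hz = 1/s = s⁻¹ (frequency is cycles per second).
So Hz² = s⁻².
lm = cd·sr = cd (luminous flux; sr is dimensionless).
So lm⁻² = cd⁻².
C = A·s = s·A (charge = current × time).
So C⁻¹ = s⁻¹·A⁻¹.
Combining: Hz²·lm⁻²·C⁻¹ = s⁻² · cd⁻² · (s⁻¹·A⁻¹) = s⁻³·A⁻¹·cd⁻².
The exponent of s is -3.

-3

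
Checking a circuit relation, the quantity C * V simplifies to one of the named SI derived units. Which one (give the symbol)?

C = A·s = s·A (charge = current × time).
V = W/A (potential = power per current),
    = kg·m²·s⁻³·A⁻¹.
Combining: C·V = (s·A) · (kg·m²·s⁻³·A⁻¹) = kg·m²·s⁻².
kg·m²·s⁻² is the base-SI form of the joule.

J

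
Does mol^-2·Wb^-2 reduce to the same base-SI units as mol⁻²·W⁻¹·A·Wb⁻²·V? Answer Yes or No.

Left side:
  Wb = kg·m²·s⁻²·A⁻¹.
  So Wb⁻² = kg⁻²·m⁻⁴·s⁴·A².
  Combining: mol⁻²·Wb⁻² = mol⁻² · (kg⁻²·m⁻⁴·s⁴·A²) = kg⁻²·m⁻⁴·s⁴·A²·mol⁻².
Right side:
  W = J/s (power = energy per time),
      = kg·m²·s⁻³.
  So W⁻¹ = kg⁻¹·m⁻²·s³.
  Wb = V·s (flux: a volt is a weber per second),
      = kg·m²·s⁻²·A⁻¹.
  So Wb⁻² = kg⁻²·m⁻⁴·s⁴·A².
  V = W/A (potential = power per current),
      = kg·m²·s⁻³·A⁻¹.
  Combining: mol⁻²·W⁻¹·A·Wb⁻²·V = mol⁻² · (kg⁻¹·m⁻²·s³) · A · (kg⁻²·m⁻⁴·s⁴·A²) · (kg·m²·s⁻³·A⁻¹) = kg⁻²·m⁻⁴·s⁴·A²·mol⁻².
Both reduce to kg⁻²·m⁻⁴·s⁴·A²·mol⁻².

Yes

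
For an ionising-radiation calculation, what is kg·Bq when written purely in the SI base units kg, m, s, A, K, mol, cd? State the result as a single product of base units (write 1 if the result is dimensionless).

kg·s⁻¹

Bq = s⁻¹.
Combining: kg·Bq = kg · s⁻¹ = kg·s⁻¹.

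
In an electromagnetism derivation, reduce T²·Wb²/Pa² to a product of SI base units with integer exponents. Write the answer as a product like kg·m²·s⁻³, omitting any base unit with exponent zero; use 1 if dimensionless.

T = kg·s⁻²·A⁻¹.
So T² = kg²·s⁻⁴·A⁻².
Pa = kg·m⁻¹·s⁻².
So Pa⁻² = kg⁻²·m²·s⁴.
Wb = kg·m²·s⁻²·A⁻¹.
So Wb² = kg²·m⁴·s⁻⁴·A⁻².
Combining: T²·Pa⁻²·Wb² = (kg²·s⁻⁴·A⁻²) · (kg⁻²·m²·s⁴) · (kg²·m⁴·s⁻⁴·A⁻²) = kg²·m⁶·s⁻⁴·A⁻⁴.

kg²·m⁶·s⁻⁴·A⁻⁴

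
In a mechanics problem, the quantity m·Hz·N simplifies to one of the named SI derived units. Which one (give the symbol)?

Hz = 1/s = s⁻¹ (frequency is cycles per second).
N = kg·m/s² = kg·m·s⁻² (force = mass × acceleration).
Combining: m·Hz·N = m · s⁻¹ · (kg·m·s⁻²) = kg·m²·s⁻³.
kg·m²·s⁻³ is the base-SI form of the watt.

W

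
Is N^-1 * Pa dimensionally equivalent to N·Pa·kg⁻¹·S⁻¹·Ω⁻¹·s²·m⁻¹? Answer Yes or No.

Left side:
  N = kg·m/s² = kg·m·s⁻² (force = mass × acceleration).
  So N⁻¹ = kg⁻¹·m⁻¹·s².
  Pa = N/m² (pressure = force per area),
      = kg·m⁻¹·s⁻².
  Combining: N⁻¹·Pa = (kg⁻¹·m⁻¹·s²) · (kg·m⁻¹·s⁻²) = m⁻².
Right side:
  N = kg·m/s² = kg·m·s⁻² (force = mass × acceleration).
  Pa = N/m² (pressure = force per area),
      = kg·m⁻¹·s⁻².
  S = 1/Ω (conductance is reciprocal resistance),
      = kg⁻¹·m⁻²·s³·A².
  So S⁻¹ = kg·m²·s⁻³·A⁻².
  Ω = V/A (resistance = voltage per current),
      = kg·m²·s⁻³·A⁻².
  So Ω⁻¹ = kg⁻¹·m⁻²·s³·A².
  Combining: N·Pa·kg⁻¹·S⁻¹·Ω⁻¹·s²·m⁻¹ = (kg·m·s⁻²) · (kg·m⁻¹·s⁻²) · kg⁻¹ · (kg·m²·s⁻³·A⁻²) · (kg⁻¹·m⁻²·s³·A²) · s² · m⁻¹ = kg·m⁻¹·s⁻².
Left is m⁻²; right is kg·m⁻¹·s⁻² — different.

No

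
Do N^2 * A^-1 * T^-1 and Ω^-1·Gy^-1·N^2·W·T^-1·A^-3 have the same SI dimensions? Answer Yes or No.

No

Left side:
  N = kg·m/s² = kg·m·s⁻² (force = mass × acceleration).
  So N² = kg²·m²·s⁻⁴.
  T = Wb/m² (flux density = flux per area),
      = kg·s⁻²·A⁻¹.
  So T⁻¹ = kg⁻¹·s²·A.
  Combining: N²·A⁻¹·T⁻¹ = (kg²·m²·s⁻⁴) · A⁻¹ · (kg⁻¹·s²·A) = kg·m²·s⁻².
Right side:
  Ω = kg·m²·s⁻³·A⁻².
  So Ω⁻¹ = kg⁻¹·m⁻²·s³·A².
  Gy = m²·s⁻².
  So Gy⁻¹ = m⁻²·s².
  N = kg·m·s⁻².
  So N² = kg²·m²·s⁻⁴.
  W = kg·m²·s⁻³.
  T = kg·s⁻²·A⁻¹.
  So T⁻¹ = kg⁻¹·s²·A.
  Combining: Ω⁻¹·Gy⁻¹·N²·W·T⁻¹·A⁻³ = (kg⁻¹·m⁻²·s³·A²) · (m⁻²·s²) · (kg²·m²·s⁻⁴) · (kg·m²·s⁻³) · (kg⁻¹·s²·A) · A⁻³ = kg.
Left is kg·m²·s⁻²; right is kg — different.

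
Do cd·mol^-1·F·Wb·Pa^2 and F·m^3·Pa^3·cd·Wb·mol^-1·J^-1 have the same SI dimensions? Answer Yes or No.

Yes

Left side:
  F = kg⁻¹·m⁻²·s⁴·A².
  Wb = kg·m²·s⁻²·A⁻¹.
  Pa = kg·m⁻¹·s⁻².
  So Pa² = kg²·m⁻²·s⁻⁴.
  Combining: cd·mol⁻¹·F·Wb·Pa² = cd · mol⁻¹ · (kg⁻¹·m⁻²·s⁴·A²) · (kg·m²·s⁻²·A⁻¹) · (kg²·m⁻²·s⁻⁴) = kg²·m⁻²·s⁻²·A·mol⁻¹·cd.
Right side:
  F = C/V (capacitance = charge per voltage),
      = A·s/(kg·m²·s⁻³·A⁻¹) (substituting C and V),
      = kg⁻¹·m⁻²·s⁴·A².
  Pa = N/m² (pressure = force per area),
      = kg·m⁻¹·s⁻².
  So Pa³ = kg³·m⁻³·s⁻⁶.
  Wb = V·s (flux: a volt is a weber per second),
      = kg·m²·s⁻²·A⁻¹.
  J = N·m (work = force × distance),
      = kg·m²·s⁻².
  So J⁻¹ = kg⁻¹·m⁻²·s².
  Combining: F·m³·Pa³·cd·Wb·mol⁻¹·J⁻¹ = (kg⁻¹·m⁻²·s⁴·A²) · m³ · (kg³·m⁻³·s⁻⁶) · cd · (kg·m²·s⁻²·A⁻¹) · mol⁻¹ · (kg⁻¹·m⁻²·s²) = kg²·m⁻²·s⁻²·A·mol⁻¹·cd.
Both reduce to kg²·m⁻²·s⁻²·A·mol⁻¹·cd.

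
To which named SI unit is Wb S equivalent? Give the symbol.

C

Wb = kg·m²·s⁻²·A⁻¹.
S = kg⁻¹·m⁻²·s³·A².
Combining: Wb·S = (kg·m²·s⁻²·A⁻¹) · (kg⁻¹·m⁻²·s³·A²) = s·A.
s·A is the base-SI form of the coulomb.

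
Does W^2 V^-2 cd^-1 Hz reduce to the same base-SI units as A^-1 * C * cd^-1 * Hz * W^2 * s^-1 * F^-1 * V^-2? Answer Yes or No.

Left side:
  W = kg·m²·s⁻³.
  So W² = kg²·m⁴·s⁻⁶.
  V = kg·m²·s⁻³·A⁻¹.
  So V⁻² = kg⁻²·m⁻⁴·s⁶·A².
  Hz = s⁻¹.
  Combining: W²·V⁻²·cd⁻¹·Hz = (kg²·m⁴·s⁻⁶) · (kg⁻²·m⁻⁴·s⁶·A²) · cd⁻¹ · s⁻¹ = s⁻¹·A²·cd⁻¹.
Right side:
  C = A·s = s·A (charge = current × time).
  Hz = 1/s = s⁻¹ (frequency is cycles per second).
  W = J/s (power = energy per time),
      = kg·m²·s⁻³.
  So W² = kg²·m⁴·s⁻⁶.
  F = C/V (capacitance = charge per voltage),
      = A·s/(kg·m²·s⁻³·A⁻¹) (substituting C and V),
      = kg⁻¹·m⁻²·s⁴·A².
  So F⁻¹ = kg·m²·s⁻⁴·A⁻².
  V = W/A (potential = power per current),
      = kg·m²·s⁻³·A⁻¹.
  So V⁻² = kg⁻²·m⁻⁴·s⁶·A².
  Combining: A⁻¹·C·cd⁻¹·Hz·W²·s⁻¹·F⁻¹·V⁻² = A⁻¹ · (s·A) · cd⁻¹ · s⁻¹ · (kg²·m⁴·s⁻⁶) · s⁻¹ · (kg·m²·s⁻⁴·A⁻²) · (kg⁻²·m⁻⁴·s⁶·A²) = kg·m²·s⁻⁵·cd⁻¹.
Left is s⁻¹·A²·cd⁻¹; right is kg·m²·s⁻⁵·cd⁻¹ — different.

No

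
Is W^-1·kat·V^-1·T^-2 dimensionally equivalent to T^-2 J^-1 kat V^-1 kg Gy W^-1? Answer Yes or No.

Left side:
  W = J/s (power = energy per time),
      = kg·m²·s⁻³.
  So W⁻¹ = kg⁻¹·m⁻²·s³.
  kat = mol/s = s⁻¹·mol (catalytic activity).
  V = W/A (potential = power per current),
      = kg·m²·s⁻³·A⁻¹.
  So V⁻¹ = kg⁻¹·m⁻²·s³·A.
  T = Wb/m² (flux density = flux per area),
      = kg·s⁻²·A⁻¹.
  So T⁻² = kg⁻²·s⁴·A².
  Combining: W⁻¹·kat·V⁻¹·T⁻² = (kg⁻¹·m⁻²·s³) · (s⁻¹·mol) · (kg⁻¹·m⁻²·s³·A) · (kg⁻²·s⁴·A²) = kg⁻⁴·m⁻⁴·s⁹·A³·mol.
Right side:
  T = Wb/m² (flux density = flux per area),
      = kg·s⁻²·A⁻¹.
  So T⁻² = kg⁻²·s⁴·A².
  J = N·m (work = force × distance),
      = kg·m²·s⁻².
  So J⁻¹ = kg⁻¹·m⁻²·s².
  kat = mol/s = s⁻¹·mol (catalytic activity).
  V = W/A (potential = power per current),
      = kg·m²·s⁻³·A⁻¹.
  So V⁻¹ = kg⁻¹·m⁻²·s³·A.
  Gy = J/kg (absorbed dose = energy per mass),
      = m²·s⁻².
  W = J/s (power = energy per time),
      = kg·m²·s⁻³.
  So W⁻¹ = kg⁻¹·m⁻²·s³.
  Combining: T⁻²·J⁻¹·kat·V⁻¹·kg·Gy·W⁻¹ = (kg⁻²·s⁴·A²) · (kg⁻¹·m⁻²·s²) · (s⁻¹·mol) · (kg⁻¹·m⁻²·s³·A) · kg · (m²·s⁻²) · (kg⁻¹·m⁻²·s³) = kg⁻⁴·m⁻⁴·s⁹·A³·mol.
Both reduce to kg⁻⁴·m⁻⁴·s⁹·A³·mol.

Yes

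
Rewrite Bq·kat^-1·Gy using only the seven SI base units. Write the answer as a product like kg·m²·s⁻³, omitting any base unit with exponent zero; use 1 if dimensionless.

m²·s⁻²·mol⁻¹

Bq = s⁻¹.
kat = s⁻¹·mol.
So kat⁻¹ = s·mol⁻¹.
Gy = m²·s⁻².
Combining: Bq·kat⁻¹·Gy = s⁻¹ · (s·mol⁻¹) · (m²·s⁻²) = m²·s⁻²·mol⁻¹.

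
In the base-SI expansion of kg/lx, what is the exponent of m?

lx = m⁻²·cd.
So lx⁻¹ = m²·cd⁻¹.
Combining: lx⁻¹·kg = (m²·cd⁻¹) · kg = kg·m²·cd⁻¹.
The exponent of m is 2.

2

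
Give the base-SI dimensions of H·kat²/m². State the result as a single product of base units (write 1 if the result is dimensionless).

kg·s⁻⁴·A⁻²·mol²

H = Wb/A (inductance = flux per current),
    = kg·m²·s⁻²·A⁻².
kat = mol/s = s⁻¹·mol (catalytic activity).
So kat² = s⁻²·mol².
Combining: H·m⁻²·kat² = (kg·m²·s⁻²·A⁻²) · m⁻² · (s⁻²·mol²) = kg·s⁻⁴·A⁻²·mol².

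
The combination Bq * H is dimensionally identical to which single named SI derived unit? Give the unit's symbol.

Ω

Bq = 1/s = s⁻¹ (activity is decays per second).
H = Wb/A (inductance = flux per current),
    = kg·m²·s⁻²·A⁻².
Combining: Bq·H = s⁻¹ · (kg·m²·s⁻²·A⁻²) = kg·m²·s⁻³·A⁻².
kg·m²·s⁻³·A⁻² is the base-SI form of the ohm.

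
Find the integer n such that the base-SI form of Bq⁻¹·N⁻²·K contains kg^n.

Bq = 1/s = s⁻¹ (activity is decays per second).
So Bq⁻¹ = s.
N = kg·m/s² = kg·m·s⁻² (force = mass × acceleration).
So N⁻² = kg⁻²·m⁻²·s⁴.
Combining: Bq⁻¹·N⁻²·K = s · (kg⁻²·m⁻²·s⁴) · K = kg⁻²·m⁻²·s⁵·K.
The exponent of kg is -2.

-2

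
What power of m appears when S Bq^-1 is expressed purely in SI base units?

-2

S = 1/Ω (conductance is reciprocal resistance),
    = kg⁻¹·m⁻²·s³·A².
Bq = 1/s = s⁻¹ (activity is decays per second).
So Bq⁻¹ = s.
Combining: S·Bq⁻¹ = (kg⁻¹·m⁻²·s³·A²) · s = kg⁻¹·m⁻²·s⁴·A².
The exponent of m is -2.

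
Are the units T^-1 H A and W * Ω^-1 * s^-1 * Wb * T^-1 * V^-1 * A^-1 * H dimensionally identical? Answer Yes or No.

Left side:
  T = Wb/m² (flux density = flux per area),
      = kg·s⁻²·A⁻¹.
  So T⁻¹ = kg⁻¹·s²·A.
  H = Wb/A (inductance = flux per current),
      = kg·m²·s⁻²·A⁻².
  Combining: T⁻¹·H·A = (kg⁻¹·s²·A) · (kg·m²·s⁻²·A⁻²) · A = m².
Right side:
  W = J/s (power = energy per time),
      = kg·m²·s⁻³.
  Ω = V/A (resistance = voltage per current),
      = kg·m²·s⁻³·A⁻².
  So Ω⁻¹ = kg⁻¹·m⁻²·s³·A².
  Wb = V·s (flux: a volt is a weber per second),
      = kg·m²·s⁻²·A⁻¹.
  T = Wb/m² (flux density = flux per area),
      = kg·s⁻²·A⁻¹.
  So T⁻¹ = kg⁻¹·s²·A.
  V = W/A (potential = power per current),
      = kg·m²·s⁻³·A⁻¹.
  So V⁻¹ = kg⁻¹·m⁻²·s³·A.
  H = Wb/A (inductance = flux per current),
      = kg·m²·s⁻²·A⁻².
  Combining: W·Ω⁻¹·s⁻¹·Wb·T⁻¹·V⁻¹·A⁻¹·H = (kg·m²·s⁻³) · (kg⁻¹·m⁻²·s³·A²) · s⁻¹ · (kg·m²·s⁻²·A⁻¹) · (kg⁻¹·s²·A) · (kg⁻¹·m⁻²·s³·A) · A⁻¹ · (kg·m²·s⁻²·A⁻²) = m².
Both reduce to m².

Yes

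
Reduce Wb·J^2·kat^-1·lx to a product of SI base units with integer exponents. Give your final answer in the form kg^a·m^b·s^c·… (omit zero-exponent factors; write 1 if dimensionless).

kg³·m⁴·s⁻⁵·A⁻¹·mol⁻¹·cd

Wb = V·s (flux: a volt is a weber per second),
    = kg·m²·s⁻²·A⁻¹.
J = N·m (work = force × distance),
    = kg·m²·s⁻².
So J² = kg²·m⁴·s⁻⁴.
kat = mol/s = s⁻¹·mol (catalytic activity).
So kat⁻¹ = s·mol⁻¹.
lx = lm/m² (illuminance = luminous flux per area),
    = m⁻²·cd.
Combining: Wb·J²·kat⁻¹·lx = (kg·m²·s⁻²·A⁻¹) · (kg²·m⁴·s⁻⁴) · (s·mol⁻¹) · (m⁻²·cd) = kg³·m⁴·s⁻⁵·A⁻¹·mol⁻¹·cd.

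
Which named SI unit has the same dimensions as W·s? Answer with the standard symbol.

W = J/s (power = energy per time),
    = kg·m²·s⁻³.
Combining: W·s = (kg·m²·s⁻³) · s = kg·m²·s⁻².
kg·m²·s⁻² is the base-SI form of the joule.

J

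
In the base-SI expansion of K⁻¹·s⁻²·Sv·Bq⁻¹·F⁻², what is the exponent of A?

-4

Sv = m²·s⁻².
Bq = s⁻¹.
So Bq⁻¹ = s.
F = kg⁻¹·m⁻²·s⁴·A².
So F⁻² = kg²·m⁴·s⁻⁸·A⁻⁴.
Combining: K⁻¹·s⁻²·Sv·Bq⁻¹·F⁻² = K⁻¹ · s⁻² · (m²·s⁻²) · s · (kg²·m⁴·s⁻⁸·A⁻⁴) = kg²·m⁶·s⁻¹¹·A⁻⁴·K⁻¹.
The exponent of A is -4.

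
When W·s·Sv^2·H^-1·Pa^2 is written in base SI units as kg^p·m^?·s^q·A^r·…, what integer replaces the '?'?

W = kg·m²·s⁻³.
Sv = m²·s⁻².
So Sv² = m⁴·s⁻⁴.
H = kg·m²·s⁻²·A⁻².
So H⁻¹ = kg⁻¹·m⁻²·s²·A².
Pa = kg·m⁻¹·s⁻².
So Pa² = kg²·m⁻²·s⁻⁴.
Combining: W·s·Sv²·H⁻¹·Pa² = (kg·m²·s⁻³) · s · (m⁴·s⁻⁴) · (kg⁻¹·m⁻²·s²·A²) · (kg²·m⁻²·s⁻⁴) = kg²·m²·s⁻⁸·A².
The exponent of m is 2.

2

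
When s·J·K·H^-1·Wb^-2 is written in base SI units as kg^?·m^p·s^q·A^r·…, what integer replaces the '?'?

-2

J = N·m (work = force × distance),
    = kg·m²·s⁻².
H = Wb/A (inductance = flux per current),
    = kg·m²·s⁻²·A⁻².
So H⁻¹ = kg⁻¹·m⁻²·s²·A².
Wb = V·s (flux: a volt is a weber per second),
    = kg·m²·s⁻²·A⁻¹.
So Wb⁻² = kg⁻²·m⁻⁴·s⁴·A².
Combining: s·J·K·H⁻¹·Wb⁻² = s · (kg·m²·s⁻²) · K · (kg⁻¹·m⁻²·s²·A²) · (kg⁻²·m⁻⁴·s⁴·A²) = kg⁻²·m⁻⁴·s⁵·A⁴·K.
The exponent of kg is -2.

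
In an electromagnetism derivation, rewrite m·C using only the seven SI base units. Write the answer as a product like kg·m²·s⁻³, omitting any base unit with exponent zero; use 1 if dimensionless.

m·s·A

C = s·A.
Combining: m·C = m · (s·A) = m·s·A.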